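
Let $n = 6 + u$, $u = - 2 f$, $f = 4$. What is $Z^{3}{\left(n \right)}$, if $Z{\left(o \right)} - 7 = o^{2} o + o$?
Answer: $-27$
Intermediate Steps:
$u = -8$ ($u = \left(-2\right) 4 = -8$)
$n = -2$ ($n = 6 - 8 = -2$)
$Z{\left(o \right)} = 7 + o + o^{3}$ ($Z{\left(o \right)} = 7 + \left(o^{2} o + o\right) = 7 + \left(o^{3} + o\right) = 7 + \left(o + o^{3}\right) = 7 + o + o^{3}$)
$Z^{3}{\left(n \right)} = \left(7 - 2 + \left(-2\right)^{3}\right)^{3} = \left(7 - 2 - 8\right)^{3} = \left(-3\right)^{3} = -27$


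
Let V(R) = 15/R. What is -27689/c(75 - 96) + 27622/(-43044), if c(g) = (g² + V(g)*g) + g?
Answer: -200643481/3120690 ≈ -64.295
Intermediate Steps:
c(g) = 15 + g + g² (c(g) = (g² + (15/g)*g) + g = (g² + 15) + g = (15 + g²) + g = 15 + g + g²)
-27689/c(75 - 96) + 27622/(-43044) = -27689/(15 + (75 - 96)*(1 + (75 - 96))) + 27622/(-43044) = -27689/(15 - 21*(1 - 21)) + 27622*(-1/43044) = -27689/(15 - 21*(-20)) - 13811/21522 = -27689/(15 + 420) - 13811/21522 = -27689/435 - 13811/21522 = -200643481/3120690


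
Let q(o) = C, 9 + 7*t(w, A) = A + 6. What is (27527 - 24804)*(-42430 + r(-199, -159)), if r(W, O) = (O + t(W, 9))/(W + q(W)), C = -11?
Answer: -8087438759/70 ≈ -1.1553e+8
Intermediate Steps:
t(w, A) = -3/7 + A/7 (t(w, A) = -9/7 + (A + 6)/7 = -9/7 + (6 + A)/7 = -9/7 + (6/7 + A/7) = -3/7 + A/7)
q(o) = -11
r(W, O) = (6/7 + O)/(-11 + W) (r(W, O) = (O + (-3/7 + (⅐)*9))/(W - 11) = (O + (-3/7 + 9/7))/(-11 + W) = (O + 6/7)/(-11 + W) = (6/7 + O)/(-11 + W))
(27527 - 24804)*(-42430 + r(-199, -159)) = (27527 - 24804)*(-42430 + (6/7 - 159)/(-11 - 199)) = 2723*(-42430 - 1107/7/(-210)) = 2723*(-42430 - 1/210*(-1107/7)) = 2723*(-42430 + 369/490) = 2723*(-20790331/490) = -8087438759/70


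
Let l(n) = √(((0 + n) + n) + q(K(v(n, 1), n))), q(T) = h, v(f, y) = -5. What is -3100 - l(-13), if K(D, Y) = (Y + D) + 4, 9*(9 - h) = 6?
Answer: -3100 - I*√159/3 ≈ -3100.0 - 4.2032*I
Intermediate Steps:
h = 25/3 (h = 9 - ⅑*6 = 9 - ⅔ = 25/3 ≈ 8.3333)
K(D, Y) = 4 + D + Y (K(D, Y) = (D + Y) + 4 = 4 + D + Y)
q(T) = 25/3
l(n) = √(25/3 + 2*n) (l(n) = √(((0 + n) + n) + 25/3) = √((n + n) + 25/3) = √(2*n + 25/3) = √(25/3 + 2*n))
-3100 - l(-13) = -3100 - √(75 + 18*(-13))/3 = -3100 - √(75 - 234)/3 = -3100 - √(-159)/3 = -3100 - I*√159/3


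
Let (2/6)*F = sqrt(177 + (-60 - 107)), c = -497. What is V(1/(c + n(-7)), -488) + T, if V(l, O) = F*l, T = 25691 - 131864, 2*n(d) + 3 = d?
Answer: -106173 - 3*sqrt(10)/502 ≈ -1.0617e+5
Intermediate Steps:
n(d) = -3/2 + d/2
F = 3*sqrt(10) (F = 3*sqrt(177 + (-60 - 107)) = 3*sqrt(177 - 167) = 3*sqrt(10) ≈ 9.4868)
T = -106173
V(l, O) = 3*l*sqrt(10) (V(l, O) = (3*sqrt(10))*l = 3*l*sqrt(10))
V(1/(c + n(-7)), -488) + T = 3*sqrt(10)/(-497 + (-3/2 + (1/2)*(-7))) - 106173 = 3*sqrt(10)/(-497 + (-3/2 - 7/2)) - 106173 = 3*sqrt(10)/(-497 - 5) - 106173 = 3*sqrt(10)/(-502) - 106173 = 3*(-1/502)*sqrt(10) - 106173 = -3*sqrt(10)/502 - 106173 = -106173 - 3*sqrt(10)/502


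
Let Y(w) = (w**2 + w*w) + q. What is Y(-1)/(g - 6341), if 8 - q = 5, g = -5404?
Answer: -1/2349 ≈ -0.00042571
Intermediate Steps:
q = 3 (q = 8 - 1*5 = 8 - 5 = 3)
Y(w) = 3 + 2*w**2 (Y(w) = (w**2 + w*w) + 3 = (w**2 + w**2) + 3 = 2*w**2 + 3 = 3 + 2*w**2)
Y(-1)/(g - 6341) = (3 + 2*(-1)**2)/(-5404 - 6341) = (3 + 2*1)/(-11745) = (3 + 2)*(-1/11745) = 5*(-1/11745) = -1/2349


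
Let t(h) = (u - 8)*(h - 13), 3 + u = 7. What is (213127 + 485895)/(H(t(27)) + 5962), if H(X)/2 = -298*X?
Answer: 349511/19669 ≈ 17.770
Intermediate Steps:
u = 4 (u = -3 + 7 = 4)
t(h) = 52 - 4*h (t(h) = (4 - 8)*(h - 13) = -4*(-13 + h) = 52 - 4*h)
H(X) = -596*X (H(X) = 2*(-298*X) = -596*X)
(213127 + 485895)/(H(t(27)) + 5962) = (213127 + 485895)/(-596*(52 - 4*27) + 5962) = 699022/(-596*(52 - 108) + 5962) = 699022/(-596*(-56) + 5962) = 699022/(33376 + 5962) = 699022/39338 = 699022*(1/39338) = 349511/19669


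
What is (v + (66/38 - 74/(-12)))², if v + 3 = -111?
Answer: 146289025/12996 ≈ 11256.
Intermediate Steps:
v = -114 (v = -3 - 111 = -114)
(v + (66/38 - 74/(-12)))² = (-114 + (66/38 - 74/(-12)))² = (-114 + (66*(1/38) - 74*(-1/12)))² = (-114 + (33/19 + 37/6))² = (-114 + 901/114)² = (-12095/114)² = 146289025/12996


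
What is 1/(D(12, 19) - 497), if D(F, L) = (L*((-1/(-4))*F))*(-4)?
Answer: -1/725 ≈ -0.0013793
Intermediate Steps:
D(F, L) = -F*L (D(F, L) = (L*((-1*(-¼))*F))*(-4) = (L*(F/4))*(-4) = (F*L/4)*(-4) = -F*L)
1/(D(12, 19) - 497) = 1/(-1*12*19 - 497) = 1/(-228 - 497) = 1/(-725) = -1/725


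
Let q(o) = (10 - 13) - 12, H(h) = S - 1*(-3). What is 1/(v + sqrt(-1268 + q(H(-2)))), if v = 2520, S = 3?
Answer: 2520/6351683 - I*sqrt(1283)/6351683 ≈ 0.00039675 - 5.6393e-6*I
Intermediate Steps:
H(h) = 6 (H(h) = 3 - 1*(-3) = 3 + 3 = 6)
q(o) = -15 (q(o) = -3 - 12 = -15)
1/(v + sqrt(-1268 + q(H(-2)))) = 1/(2520 + sqrt(-1268 - 15)) = 1/(2520 + sqrt(-1283)) = 1/(2520 + I*sqrt(1283))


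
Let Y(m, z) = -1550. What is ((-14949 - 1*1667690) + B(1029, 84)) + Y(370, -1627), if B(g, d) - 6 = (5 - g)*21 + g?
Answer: -1704658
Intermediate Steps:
B(g, d) = 111 - 20*g (B(g, d) = 6 + ((5 - g)*21 + g) = 6 + ((105 - 21*g) + g) = 6 + (105 - 20*g) = 111 - 20*g)
((-14949 - 1*1667690) + B(1029, 84)) + Y(370, -1627) = ((-14949 - 1*1667690) + (111 - 20*1029)) - 1550 = ((-14949 - 1667690) + (111 - 20580)) - 1550 = (-1682639 - 20469) - 1550 = -1703108 - 1550 = -1704658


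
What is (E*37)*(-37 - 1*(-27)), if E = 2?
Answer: -740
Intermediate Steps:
(E*37)*(-37 - 1*(-27)) = (2*37)*(-37 - 1*(-27)) = 74*(-37 + 27) = 74*(-10) = -740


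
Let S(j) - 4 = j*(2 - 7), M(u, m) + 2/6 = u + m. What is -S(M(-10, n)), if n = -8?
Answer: -287/3 ≈ -95.667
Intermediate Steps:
M(u, m) = -⅓ + m + u (M(u, m) = -⅓ + (u + m) = -⅓ + (m + u) = -⅓ + m + u)
S(j) = 4 - 5*j (S(j) = 4 + j*(2 - 7) = 4 + j*(-5) = 4 - 5*j)
-S(M(-10, n)) = -(4 - 5*(-⅓ - 8 - 10)) = -(4 - 5*(-55/3)) = -(4 + 275/3) = -1*287/3 = -287/3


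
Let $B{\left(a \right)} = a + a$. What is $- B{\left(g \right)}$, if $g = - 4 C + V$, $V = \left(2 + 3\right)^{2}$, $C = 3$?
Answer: $-26$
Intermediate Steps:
$V = 25$ ($V = 5^{2} = 25$)
$g = 13$ ($g = \left(-4\right) 3 + 25 = -12 + 25 = 13$)
$B{\left(a \right)} = 2 a$
$- B{\left(g \right)} = - 2 \cdot 13 = \left(-1\right) 26 = -26$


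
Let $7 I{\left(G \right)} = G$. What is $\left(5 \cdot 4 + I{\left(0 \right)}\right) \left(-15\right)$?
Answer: $-300$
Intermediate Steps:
$I{\left(G \right)} = \frac{G}{7}$
$\left(5 \cdot 4 + I{\left(0 \right)}\right) \left(-15\right) = \left(5 \cdot 4 + \frac{1}{7} \cdot 0\right) \left(-15\right) = \left(20 + 0\right) \left(-15\right) = 20 \left(-15\right) = -300$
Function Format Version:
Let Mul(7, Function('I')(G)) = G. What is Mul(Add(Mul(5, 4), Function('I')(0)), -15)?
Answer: -300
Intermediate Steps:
Function('I')(G) = Mul(Rational(1, 7), G)
Mul(Add(Mul(5, 4), Function('I')(0)), -15) = Mul(Add(Mul(5, 4), Mul(Rational(1, 7), 0)), -15) = Mul(Add(20, 0), -15) = Mul(20, -15) = -300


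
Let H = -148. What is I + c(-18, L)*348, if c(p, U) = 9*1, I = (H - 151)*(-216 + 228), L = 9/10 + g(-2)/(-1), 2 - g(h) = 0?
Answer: -456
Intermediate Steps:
g(h) = 2 (g(h) = 2 - 1*0 = 2 + 0 = 2)
L = -11/10 (L = 9/10 + 2/(-1) = 9*(⅒) + 2*(-1) = 9/10 - 2 = -11/10 ≈ -1.1000)
I = -3588 (I = (-148 - 151)*(-216 + 228) = -299*12 = -3588)
c(p, U) = 9
I + c(-18, L)*348 = -3588 + 9*348 = -3588 + 3132 = -456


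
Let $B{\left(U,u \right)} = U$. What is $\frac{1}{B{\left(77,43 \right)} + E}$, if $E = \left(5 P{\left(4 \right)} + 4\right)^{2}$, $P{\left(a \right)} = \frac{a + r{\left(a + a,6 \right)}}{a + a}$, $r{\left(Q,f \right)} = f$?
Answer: $\frac{16}{2913} \approx 0.0054926$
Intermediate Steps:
$P{\left(a \right)} = \frac{6 + a}{2 a}$ ($P{\left(a \right)} = \frac{a + 6}{a + a} = \frac{6 + a}{2 a}$)
$E = \frac{1681}{16}$ ($E = \left(5 \frac{6 + 4}{2 \cdot 4} + 4\right)^{2} = \left(5 \cdot \frac{1}{2} \cdot \frac{1}{4} \cdot 10 + 4\right)^{2} = \left(5 \cdot \frac{5}{4} + 4\right)^{2} = \left(\frac{25}{4} + 4\right)^{2} = \left(\frac{41}{4}\right)^{2} = \frac{1681}{16} \approx 105.06$)
$\frac{1}{B{\left(77,43 \right)} + E} = \frac{1}{77 + \frac{1681}{16}} = \frac{1}{\frac{2913}{16}} = \frac{16}{2913}$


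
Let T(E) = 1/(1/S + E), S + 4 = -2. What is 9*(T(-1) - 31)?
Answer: -2007/7 ≈ -286.71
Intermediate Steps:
S = -6 (S = -4 - 2 = -6)
T(E) = 1/(-⅙ + E) (T(E) = 1/(1/(-6) + E) = 1/(-⅙ + E))
9*(T(-1) - 31) = 9*(6/(-1 + 6*(-1)) - 31) = 9*(6/(-1 - 6) - 31) = 9*(6/(-7) - 31) = 9*(6*(-⅐) - 31) = 9*(-6/7 - 31) = 9*(-223/7) = -2007/7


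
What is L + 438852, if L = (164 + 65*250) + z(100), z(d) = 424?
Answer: 455690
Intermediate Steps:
L = 16838 (L = (164 + 65*250) + 424 = (164 + 16250) + 424 = 16414 + 424 = 16838)
L + 438852 = 16838 + 438852 = 455690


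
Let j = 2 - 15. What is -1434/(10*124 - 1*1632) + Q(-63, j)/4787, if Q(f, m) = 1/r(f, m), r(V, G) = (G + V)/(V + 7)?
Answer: 65216045/17826788 ≈ 3.6583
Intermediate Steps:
j = -13
r(V, G) = (G + V)/(7 + V)
Q(f, m) = (7 + f)/(f + m) (Q(f, m) = 1/((m + f)/(7 + f)) = 1/((f + m)/(7 + f)) = (7 + f)/(f + m))
-1434/(10*124 - 1*1632) + Q(-63, j)/4787 = -1434/(10*124 - 1*1632) + ((7 - 63)/(-63 - 13))/4787 = -1434/(1240 - 1632) + (-56/(-76))*(1/4787) = -1434/(-392) - 1/76*(-56)*(1/4787) = -1434*(-1/392) + (14/19)*(1/4787) = 717/196 + 14/90953 = 65216045/17826788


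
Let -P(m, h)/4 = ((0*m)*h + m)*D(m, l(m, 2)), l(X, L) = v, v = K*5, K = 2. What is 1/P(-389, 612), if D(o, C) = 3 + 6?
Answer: 1/14004 ≈ 7.1408e-5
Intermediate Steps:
v = 10 (v = 2*5 = 10)
l(X, L) = 10
D(o, C) = 9
P(m, h) = -36*m (P(m, h) = -4*((0*m)*h + m)*9 = -4*(0*h + m)*9 = -4*(0 + m)*9 = -4*m*9 = -36*m)
1/P(-389, 612) = 1/(-36*(-389)) = 1/14004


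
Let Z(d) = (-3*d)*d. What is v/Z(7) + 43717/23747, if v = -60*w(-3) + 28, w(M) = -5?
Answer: -1362617/3490809 ≈ -0.39034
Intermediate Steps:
v = 328 (v = -60*(-5) + 28 = 300 + 28 = 328)
Z(d) = -3*d²
v/Z(7) + 43717/23747 = 328/((-3*7²)) + 43717/23747 = 328/((-3*49)) + 43717*(1/23747) = 328/(-147) + 43717/23747 = 328*(-1/147) + 43717/23747 = -328/147 + 43717/23747 = -1362617/3490809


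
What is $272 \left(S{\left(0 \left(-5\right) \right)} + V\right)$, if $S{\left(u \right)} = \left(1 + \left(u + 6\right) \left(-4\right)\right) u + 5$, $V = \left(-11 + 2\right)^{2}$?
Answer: $23392$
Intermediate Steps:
$V = 81$ ($V = \left(-9\right)^{2} = 81$)
$S{\left(u \right)} = 5 + u \left(-23 - 4 u\right)$ ($S{\left(u \right)} = \left(1 + \left(6 + u\right) \left(-4\right)\right) u + 5 = \left(1 - \left(24 + 4 u\right)\right) u + 5 = \left(-23 - 4 u\right) u + 5 = u \left(-23 - 4 u\right) + 5 = 5 + u \left(-23 - 4 u\right)$)
$272 \left(S{\left(0 \left(-5\right) \right)} + V\right) = 272 \left(\left(5 - 23 \cdot 0 \left(-5\right) - 4 \left(0 \left(-5\right)\right)^{2}\right) + 81\right) = 272 \left(\left(5 - 0 - 4 \cdot 0^{2}\right) + 81\right) = 272 \left(\left(5 + 0 - 0\right) + 81\right) = 272 \left(\left(5 + 0 + 0\right) + 81\right) = 272 \left(5 + 81\right) = 272 \cdot 86 = 23392$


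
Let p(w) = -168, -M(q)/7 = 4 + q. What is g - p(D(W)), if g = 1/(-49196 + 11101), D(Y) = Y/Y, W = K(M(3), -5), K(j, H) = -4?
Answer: 6399959/38095 ≈ 168.00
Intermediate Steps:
M(q) = -28 - 7*q (M(q) = -7*(4 + q) = -28 - 7*q)
W = -4
D(Y) = 1
g = -1/38095 (g = 1/(-38095) = -1/38095 ≈ -2.6250e-5)
g - p(D(W)) = -1/38095 - 1*(-168) = -1/38095 + 168 = 6399959/38095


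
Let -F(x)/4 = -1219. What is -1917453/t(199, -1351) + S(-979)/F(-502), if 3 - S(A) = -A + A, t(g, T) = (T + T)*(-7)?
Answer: -4674722043/46112332 ≈ -101.38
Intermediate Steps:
t(g, T) = -14*T (t(g, T) = (2*T)*(-7) = -14*T)
F(x) = 4876 (F(x) = -4*(-1219) = 4876)
S(A) = 3 (S(A) = 3 - (-A + A) = 3 - 1*0 = 3 + 0 = 3)
-1917453/t(199, -1351) + S(-979)/F(-502) = -1917453/((-14*(-1351))) + 3/4876 = -1917453/18914 + 3*(1/4876) = -1917453*1/18914 + 3/4876 = -1917453/18914 + 3/4876 = -4674722043/46112332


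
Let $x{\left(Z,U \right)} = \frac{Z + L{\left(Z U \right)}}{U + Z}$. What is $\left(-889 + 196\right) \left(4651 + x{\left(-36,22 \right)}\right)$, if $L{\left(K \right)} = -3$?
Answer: $- \frac{6450147}{2} \approx -3.2251 \cdot 10^{6}$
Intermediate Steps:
$x{\left(Z,U \right)} = \frac{-3 + Z}{U + Z}$ ($x{\left(Z,U \right)} = \frac{Z - 3}{U + Z} = \frac{-3 + Z}{U + Z}$)
$\left(-889 + 196\right) \left(4651 + x{\left(-36,22 \right)}\right) = \left(-889 + 196\right) \left(4651 + \frac{-3 - 36}{22 - 36}\right) = - 693 \left(4651 + \frac{1}{-14} \left(-39\right)\right) = - 693 \left(4651 - - \frac{39}{14}\right) = - 693 \left(4651 + \frac{39}{14}\right) = \left(-693\right) \frac{65153}{14} = - \frac{6450147}{2}$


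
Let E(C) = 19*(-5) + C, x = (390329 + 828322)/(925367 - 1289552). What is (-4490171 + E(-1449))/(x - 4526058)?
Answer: 545271742425/549441217127 ≈ 0.99241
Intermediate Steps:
x = -406217/121395 (x = 1218651/(-364185) = 1218651*(-1/364185) = -406217/121395 ≈ -3.3462)
E(C) = -95 + C
(-4490171 + E(-1449))/(x - 4526058) = (-4490171 + (-95 - 1449))/(-406217/121395 - 4526058) = (-4490171 - 1544)/(-549441217127/121395) = -4491715*(-121395/549441217127) = 545271742425/549441217127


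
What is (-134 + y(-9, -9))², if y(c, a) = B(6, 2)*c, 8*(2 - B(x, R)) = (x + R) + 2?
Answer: 316969/16 ≈ 19811.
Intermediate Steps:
B(x, R) = 7/4 - R/8 - x/8 (B(x, R) = 2 - ((x + R) + 2)/8 = 2 - ((R + x) + 2)/8 = 2 - (2 + R + x)/8 = 2 + (-¼ - R/8 - x/8) = 7/4 - R/8 - x/8)
y(c, a) = 3*c/4 (y(c, a) = (7/4 - ⅛*2 - ⅛*6)*c = (7/4 - ¼ - ¾)*c = 3*c/4)
(-134 + y(-9, -9))² = (-134 + (¾)*(-9))² = (-134 - 27/4)² = (-563/4)² = 316969/16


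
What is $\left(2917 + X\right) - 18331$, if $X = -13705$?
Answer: $-29119$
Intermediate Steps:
$\left(2917 + X\right) - 18331 = \left(2917 - 13705\right) - 18331 = -10788 - 18331 = -29119$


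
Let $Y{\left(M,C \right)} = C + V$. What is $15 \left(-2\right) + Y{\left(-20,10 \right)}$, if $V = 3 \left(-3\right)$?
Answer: $-29$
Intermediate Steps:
$V = -9$
$Y{\left(M,C \right)} = -9 + C$ ($Y{\left(M,C \right)} = C - 9 = -9 + C$)
$15 \left(-2\right) + Y{\left(-20,10 \right)} = 15 \left(-2\right) + \left(-9 + 10\right) = -30 + 1 = -29$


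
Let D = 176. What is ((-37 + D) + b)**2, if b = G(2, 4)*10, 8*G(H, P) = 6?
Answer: 85849/4 ≈ 21462.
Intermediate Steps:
G(H, P) = 3/4 (G(H, P) = (1/8)*6 = 3/4)
b = 15/2 (b = (3/4)*10 = 15/2 ≈ 7.5000)
((-37 + D) + b)**2 = ((-37 + 176) + 15/2)**2 = (139 + 15/2)**2 = (293/2)**2 = 85849/4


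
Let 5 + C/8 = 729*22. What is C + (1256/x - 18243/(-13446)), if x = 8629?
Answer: 1653563711111/12891726 ≈ 1.2827e+5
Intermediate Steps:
C = 128264 (C = -40 + 8*(729*22) = -40 + 8*16038 = -40 + 128304 = 128264)
C + (1256/x - 18243/(-13446)) = 128264 + (1256/8629 - 18243/(-13446)) = 128264 + (1256*(1/8629) - 18243*(-1/13446)) = 128264 + (1256/8629 + 2027/1494) = 128264 + 19367447/12891726 = 1653563711111/12891726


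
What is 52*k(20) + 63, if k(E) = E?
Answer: 1103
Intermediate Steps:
52*k(20) + 63 = 52*20 + 63 = 1040 + 63 = 1103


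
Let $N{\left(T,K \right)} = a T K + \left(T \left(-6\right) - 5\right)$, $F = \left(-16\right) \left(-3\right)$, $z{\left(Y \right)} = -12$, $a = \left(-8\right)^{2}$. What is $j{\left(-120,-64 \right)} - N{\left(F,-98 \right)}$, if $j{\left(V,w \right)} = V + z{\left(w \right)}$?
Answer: $301217$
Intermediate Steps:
$a = 64$
$F = 48$
$N{\left(T,K \right)} = -5 - 6 T + 64 K T$ ($N{\left(T,K \right)} = 64 T K + \left(T \left(-6\right) - 5\right) = 64 K T - \left(5 + 6 T\right) = -5 - 6 T + 64 K T$)
$j{\left(V,w \right)} = -12 + V$ ($j{\left(V,w \right)} = V - 12 = -12 + V$)
$j{\left(-120,-64 \right)} - N{\left(F,-98 \right)} = \left(-12 - 120\right) - \left(-5 - 288 + 64 \left(-98\right) 48\right) = -132 - \left(-5 - 288 - 301056\right) = -132 - -301349 = -132 + 301349 = 301217$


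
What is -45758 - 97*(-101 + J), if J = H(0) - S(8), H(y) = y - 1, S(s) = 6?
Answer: -35282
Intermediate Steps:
H(y) = -1 + y
J = -7 (J = (-1 + 0) - 1*6 = -1 - 6 = -7)
-45758 - 97*(-101 + J) = -45758 - 97*(-101 - 7) = -45758 - 97*(-108) = -45758 - 1*(-10476) = -45758 + 10476 = -35282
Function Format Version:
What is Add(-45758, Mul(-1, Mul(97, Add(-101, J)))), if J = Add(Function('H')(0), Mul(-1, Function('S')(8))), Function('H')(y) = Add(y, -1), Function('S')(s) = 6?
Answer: -35282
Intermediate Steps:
Function('H')(y) = Add(-1, y)
J = -7 (J = Add(Add(-1, 0), Mul(-1, 6)) = Add(-1, -6) = -7)
Add(-45758, Mul(-1, Mul(97, Add(-101, J)))) = Add(-45758, Mul(-1, Mul(97, Add(-101, -7)))) = Add(-45758, Mul(-1, Mul(97, -108))) = Add(-45758, Mul(-1, -10476)) = Add(-45758, 10476) = -35282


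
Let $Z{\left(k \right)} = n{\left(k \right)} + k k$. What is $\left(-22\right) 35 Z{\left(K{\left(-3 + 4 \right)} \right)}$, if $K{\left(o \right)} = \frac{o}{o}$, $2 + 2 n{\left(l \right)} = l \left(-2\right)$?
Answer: $770$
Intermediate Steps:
$n{\left(l \right)} = -1 - l$ ($n{\left(l \right)} = -1 + \frac{l \left(-2\right)}{2} = -1 + \frac{\left(-2\right) l}{2} = -1 - l$)
$K{\left(o \right)} = 1$
$Z{\left(k \right)} = -1 + k^{2} - k$ ($Z{\left(k \right)} = \left(-1 - k\right) + k k = \left(-1 - k\right) + k^{2} = -1 + k^{2} - k$)
$\left(-22\right) 35 Z{\left(K{\left(-3 + 4 \right)} \right)} = \left(-22\right) 35 \left(-1 + 1^{2} - 1\right) = - 770 \left(-1 + 1 - 1\right) = \left(-770\right) \left(-1\right) = 770$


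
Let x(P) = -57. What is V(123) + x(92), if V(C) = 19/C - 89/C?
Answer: -7081/123 ≈ -57.569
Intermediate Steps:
V(C) = -70/C
V(123) + x(92) = -70/123 - 57 = -7081/123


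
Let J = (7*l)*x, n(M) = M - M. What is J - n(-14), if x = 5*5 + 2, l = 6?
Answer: 1134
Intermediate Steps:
x = 27 (x = 25 + 2 = 27)
n(M) = 0
J = 1134 (J = (7*6)*27 = 42*27 = 1134)
J - n(-14) = 1134 - 1*0 = 1134 + 0 = 1134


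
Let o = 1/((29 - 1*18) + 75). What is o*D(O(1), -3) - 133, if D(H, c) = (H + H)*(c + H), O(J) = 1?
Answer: -5721/43 ≈ -133.05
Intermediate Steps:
D(H, c) = 2*H*(H + c) (D(H, c) = (2*H)*(H + c) = 2*H*(H + c))
o = 1/86 (o = 1/((29 - 18) + 75) = 1/(11 + 75) = 1/86 ≈ 0.011628)
o*D(O(1), -3) - 133 = (2*1*(1 - 3))/86 - 133 = (2*1*(-2))/86 - 133 = (1/86)*(-4) - 133 = -2/43 - 133 = -5721/43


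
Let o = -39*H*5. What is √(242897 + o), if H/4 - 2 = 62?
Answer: √192977 ≈ 439.29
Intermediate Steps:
H = 256 (H = 8 + 4*62 = 8 + 248 = 256)
o = -49920 (o = -39*256*5 = -9984*5 = -49920)
√(242897 + o) = √(242897 - 49920) = √192977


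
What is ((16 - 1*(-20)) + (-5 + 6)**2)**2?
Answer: 1369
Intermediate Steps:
((16 - 1*(-20)) + (-5 + 6)**2)**2 = ((16 + 20) + 1**2)**2 = (36 + 1)**2 = 37**2 = 1369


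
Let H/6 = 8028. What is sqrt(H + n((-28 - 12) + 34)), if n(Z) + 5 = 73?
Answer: 2*sqrt(12059) ≈ 219.63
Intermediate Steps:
n(Z) = 68 (n(Z) = -5 + 73 = 68)
H = 48168 (H = 6*8028 = 48168)
sqrt(H + n((-28 - 12) + 34)) = sqrt(48168 + 68) = sqrt(48236) = 2*sqrt(12059)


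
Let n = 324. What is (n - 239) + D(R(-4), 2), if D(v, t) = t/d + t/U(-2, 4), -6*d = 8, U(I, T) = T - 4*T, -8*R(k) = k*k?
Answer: 250/3 ≈ 83.333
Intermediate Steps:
R(k) = -k**2/8 (R(k) = -k*k/8 = -k**2/8)
U(I, T) = -3*T
d = -4/3 (d = -1/6*8 = -4/3 ≈ -1.3333)
D(v, t) = -5*t/6 (D(v, t) = t/(-4/3) + t/((-3*4)) = t*(-3/4) + t/(-12) = -3*t/4 + t*(-1/12) = -3*t/4 - t/12 = -5*t/6)
(n - 239) + D(R(-4), 2) = (324 - 239) - 5/6*2 = 85 - 5/3 = 250/3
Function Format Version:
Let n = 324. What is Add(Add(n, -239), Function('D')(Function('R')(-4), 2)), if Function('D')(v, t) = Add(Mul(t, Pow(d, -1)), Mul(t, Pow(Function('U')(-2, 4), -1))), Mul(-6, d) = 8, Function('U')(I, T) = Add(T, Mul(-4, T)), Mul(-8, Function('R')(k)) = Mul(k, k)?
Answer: Rational(250, 3) ≈ 83.333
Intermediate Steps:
Function('R')(k) = Mul(Rational(-1, 8), Pow(k, 2)) (Function('R')(k) = Mul(Rational(-1, 8), Mul(k, k)) = Mul(Rational(-1, 8), Pow(k, 2)))
Function('U')(I, T) = Mul(-3, T)
d = Rational(-4, 3) (d = Mul(Rational(-1, 6), 8) = Rational(-4, 3) ≈ -1.3333)
Function('D')(v, t) = Mul(Rational(-5, 6), t) (Function('D')(v, t) = Add(Mul(t, Pow(Rational(-4, 3), -1)), Mul(t, Pow(Mul(-3, 4), -1))) = Add(Mul(t, Rational(-3, 4)), Mul(t, Pow(-12, -1))) = Add(Mul(Rational(-3, 4), t), Mul(t, Rational(-1, 12))) = Add(Mul(Rational(-3, 4), t), Mul(Rational(-1, 12), t)) = Mul(Rational(-5, 6), t))
Add(Add(n, -239), Function('D')(Function('R')(-4), 2)) = Add(Add(324, -239), Mul(Rational(-5, 6), 2)) = Add(85, Rational(-5, 3)) = Rational(250, 3)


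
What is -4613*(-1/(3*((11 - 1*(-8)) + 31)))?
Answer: 4613/150 ≈ 30.753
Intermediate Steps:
-4613*(-1/(3*((11 - 1*(-8)) + 31))) = -4613*(-1/(3*((11 + 8) + 31))) = -4613*(-1/(3*(19 + 31))) = -4613/(50*(-3)) = -4613/(-150) = -4613*(-1/150) = 4613/150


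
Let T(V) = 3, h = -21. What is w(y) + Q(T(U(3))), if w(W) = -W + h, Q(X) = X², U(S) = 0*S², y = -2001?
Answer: 1989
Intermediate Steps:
U(S) = 0
w(W) = -21 - W (w(W) = -W - 21 = -21 - W)
w(y) + Q(T(U(3))) = (-21 - 1*(-2001)) + 3² = (-21 + 2001) + 9 = 1980 + 9 = 1989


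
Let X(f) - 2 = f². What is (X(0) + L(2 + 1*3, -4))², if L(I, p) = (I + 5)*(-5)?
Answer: 2304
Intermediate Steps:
L(I, p) = -25 - 5*I (L(I, p) = (5 + I)*(-5) = -25 - 5*I)
X(f) = 2 + f²
(X(0) + L(2 + 1*3, -4))² = ((2 + 0²) + (-25 - 5*(2 + 1*3)))² = ((2 + 0) + (-25 - 5*(2 + 3)))² = (2 + (-25 - 5*5))² = (2 + (-25 - 25))² = (2 - 50)² = (-48)² = 2304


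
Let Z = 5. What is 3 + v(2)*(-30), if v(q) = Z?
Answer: -147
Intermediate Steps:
v(q) = 5
3 + v(2)*(-30) = 3 + 5*(-30) = 3 - 150 = -147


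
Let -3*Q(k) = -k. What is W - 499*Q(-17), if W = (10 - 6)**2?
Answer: 8531/3 ≈ 2843.7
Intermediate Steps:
W = 16 (W = 4**2 = 16)
Q(k) = k/3 (Q(k) = -(-1)*k/3 = k/3)
W - 499*Q(-17) = 16 - 499*(-17)/3 = 16 - 499*(-17/3) = 16 + 8483/3 = 8531/3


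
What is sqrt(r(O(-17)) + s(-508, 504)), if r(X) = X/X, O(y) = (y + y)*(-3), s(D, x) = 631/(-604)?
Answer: 3*I*sqrt(453)/302 ≈ 0.21143*I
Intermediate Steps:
s(D, x) = -631/604 (s(D, x) = 631*(-1/604) = -631/604)
O(y) = -6*y (O(y) = (2*y)*(-3) = -6*y)
r(X) = 1
sqrt(r(O(-17)) + s(-508, 504)) = sqrt(1 - 631/604) = sqrt(-27/604) = 3*I*sqrt(453)/302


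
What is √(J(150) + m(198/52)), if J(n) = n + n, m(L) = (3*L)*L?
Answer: √232203/26 ≈ 18.534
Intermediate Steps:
m(L) = 3*L²
J(n) = 2*n
√(J(150) + m(198/52)) = √(2*150 + 3*(198/52)²) = √(300 + 3*(198*(1/52))²) = √(300 + 3*(99/26)²) = √(300 + 3*(9801/676)) = √(300 + 29403/676) = √(232203/676) = √232203/26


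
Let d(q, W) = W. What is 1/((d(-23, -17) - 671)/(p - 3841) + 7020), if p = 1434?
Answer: 2407/16897828 ≈ 0.00014244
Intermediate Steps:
1/((d(-23, -17) - 671)/(p - 3841) + 7020) = 1/((-17 - 671)/(1434 - 3841) + 7020) = 1/(-688/(-2407) + 7020) = 1/(-688*(-1/2407) + 7020) = 1/(688/2407 + 7020) = 1/(16897828/2407) = 2407/16897828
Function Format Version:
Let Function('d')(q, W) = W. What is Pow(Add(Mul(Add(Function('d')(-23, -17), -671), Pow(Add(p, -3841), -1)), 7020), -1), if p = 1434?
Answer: Rational(2407, 16897828) ≈ 0.00014244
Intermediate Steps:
Pow(Add(Mul(Add(Function('d')(-23, -17), -671), Pow(Add(p, -3841), -1)), 7020), -1) = Pow(Add(Mul(Add(-17, -671), Pow(Add(1434, -3841), -1)), 7020), -1) = Pow(Add(Mul(-688, Pow(-2407, -1)), 7020), -1) = Pow(Add(Mul(-688, Rational(-1, 2407)), 7020), -1) = Pow(Add(Rational(688, 2407), 7020), -1) = Pow(Rational(16897828, 2407), -1) = Rational(2407, 16897828)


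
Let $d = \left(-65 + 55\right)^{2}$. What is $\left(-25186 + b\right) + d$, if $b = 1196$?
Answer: $-23890$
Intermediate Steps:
$d = 100$ ($d = \left(-10\right)^{2} = 100$)
$\left(-25186 + b\right) + d = \left(-25186 + 1196\right) + 100 = -23990 + 100 = -23890$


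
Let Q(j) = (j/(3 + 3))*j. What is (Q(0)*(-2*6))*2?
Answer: 0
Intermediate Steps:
Q(j) = j²/6 (Q(j) = (j/6)*j = j²/6)
(Q(0)*(-2*6))*2 = (((⅙)*0²)*(-2*6))*2 = (((⅙)*0)*(-12))*2 = (0*(-12))*2 = 0*2 = 0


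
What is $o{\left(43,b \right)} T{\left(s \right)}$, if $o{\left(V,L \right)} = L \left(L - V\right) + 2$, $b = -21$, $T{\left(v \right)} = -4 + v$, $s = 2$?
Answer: $-2692$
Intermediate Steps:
$o{\left(V,L \right)} = 2 + L \left(L - V\right)$
$o{\left(43,b \right)} T{\left(s \right)} = \left(2 + \left(-21\right)^{2} - \left(-21\right) 43\right) \left(-4 + 2\right) = \left(2 + 441 + 903\right) \left(-2\right) = 1346 \left(-2\right) = -2692$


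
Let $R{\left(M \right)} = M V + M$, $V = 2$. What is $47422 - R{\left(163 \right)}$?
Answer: $46933$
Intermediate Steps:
$R{\left(M \right)} = 3 M$ ($R{\left(M \right)} = M 2 + M = 2 M + M = 3 M$)
$47422 - R{\left(163 \right)} = 47422 - 3 \cdot 163 = 47422 - 489 = 46933$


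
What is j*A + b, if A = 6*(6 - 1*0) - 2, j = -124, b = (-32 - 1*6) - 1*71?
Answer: -4325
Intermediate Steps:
b = -109 (b = (-32 - 6) - 71 = -38 - 71 = -109)
A = 34 (A = 6*(6 + 0) - 2 = 6*6 - 2 = 36 - 2 = 34)
j*A + b = -124*34 - 109 = -4216 - 109 = -4325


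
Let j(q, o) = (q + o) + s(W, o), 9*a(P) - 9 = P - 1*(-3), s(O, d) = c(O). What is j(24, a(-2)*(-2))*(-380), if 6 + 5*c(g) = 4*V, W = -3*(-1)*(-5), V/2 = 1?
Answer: -75848/9 ≈ -8427.6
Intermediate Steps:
V = 2 (V = 2*1 = 2)
W = -15 (W = 3*(-5) = -15)
c(g) = 2/5 (c(g) = -6/5 + (4*2)/5 = -6/5 + (1/5)*8 = -6/5 + 8/5 = 2/5)
s(O, d) = 2/5
a(P) = 4/3 + P/9 (a(P) = 1 + (P - 1*(-3))/9 = 1 + (P + 3)/9 = 1 + (3 + P)/9 = 1 + (1/3 + P/9) = 4/3 + P/9)
j(q, o) = 2/5 + o + q (j(q, o) = (q + o) + 2/5 = (o + q) + 2/5 = 2/5 + o + q)
j(24, a(-2)*(-2))*(-380) = (2/5 + (4/3 + (1/9)*(-2))*(-2) + 24)*(-380) = (2/5 + (4/3 - 2/9)*(-2) + 24)*(-380) = (2/5 + (10/9)*(-2) + 24)*(-380) = (2/5 - 20/9 + 24)*(-380) = (998/45)*(-380) = -75848/9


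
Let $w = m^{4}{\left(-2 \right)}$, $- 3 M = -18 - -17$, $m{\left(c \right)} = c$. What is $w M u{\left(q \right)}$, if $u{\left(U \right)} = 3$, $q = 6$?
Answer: $16$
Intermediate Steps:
$M = \frac{1}{3}$ ($M = - \frac{-18 - -17}{3} = - \frac{-18 + 17}{3} = \left(- \frac{1}{3}\right) \left(-1\right) = \frac{1}{3} \approx 0.33333$)
$w = 16$ ($w = \left(-2\right)^{4} = 16$)
$w M u{\left(q \right)} = 16 \cdot \frac{1}{3} \cdot 3 = \frac{16}{3} \cdot 3 = 16$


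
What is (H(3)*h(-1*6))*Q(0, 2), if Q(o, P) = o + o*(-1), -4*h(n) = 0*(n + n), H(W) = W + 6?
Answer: 0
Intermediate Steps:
H(W) = 6 + W
h(n) = 0 (h(n) = -0*(n + n) = -0*2*n = -¼*0 = 0)
Q(o, P) = 0 (Q(o, P) = o - o = 0)
(H(3)*h(-1*6))*Q(0, 2) = ((6 + 3)*0)*0 = (9*0)*0 = 0*0 = 0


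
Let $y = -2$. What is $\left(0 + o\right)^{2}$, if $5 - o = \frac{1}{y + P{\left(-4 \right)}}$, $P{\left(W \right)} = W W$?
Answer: $\frac{4761}{196} \approx 24.291$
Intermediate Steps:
$P{\left(W \right)} = W^{2}$
$o = \frac{69}{14}$ ($o = 5 - \frac{1}{-2 + \left(-4\right)^{2}} = 5 - \frac{1}{-2 + 16} = 5 - \frac{1}{14} = \frac{69}{14} \approx 4.9286$)
$\left(0 + o\right)^{2} = \left(0 + \frac{69}{14}\right)^{2} = \left(\frac{69}{14}\right)^{2} = \frac{4761}{196}$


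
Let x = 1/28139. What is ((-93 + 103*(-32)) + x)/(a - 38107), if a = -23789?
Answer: 15893845/290281924 ≈ 0.054753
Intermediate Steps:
x = 1/28139 ≈ 3.5538e-5
((-93 + 103*(-32)) + x)/(a - 38107) = ((-93 + 103*(-32)) + 1/28139)/(-23789 - 38107) = ((-93 - 3296) + 1/28139)/(-61896) = (-3389 + 1/28139)*(-1/61896) = -95363070/28139*(-1/61896) = 15893845/290281924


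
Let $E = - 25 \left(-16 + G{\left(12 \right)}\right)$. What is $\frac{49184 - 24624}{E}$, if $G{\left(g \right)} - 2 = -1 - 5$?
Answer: $\frac{1228}{25} \approx 49.12$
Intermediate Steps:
$G{\left(g \right)} = -4$ ($G{\left(g \right)} = 2 - 6 = -4$)
$E = 500$ ($E = - 25 \left(-16 - 4\right) = \left(-25\right) \left(-20\right) = 500$)
$\frac{49184 - 24624}{E} = \frac{49184 - 24624}{500} = 24560 \cdot \frac{1}{500} = \frac{1228}{25}$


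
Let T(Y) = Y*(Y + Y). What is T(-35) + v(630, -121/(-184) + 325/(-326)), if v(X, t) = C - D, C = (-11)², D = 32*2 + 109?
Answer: 2398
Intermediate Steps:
D = 173 (D = 64 + 109 = 173)
T(Y) = 2*Y² (T(Y) = Y*(2*Y) = 2*Y²)
C = 121
v(X, t) = -52 (v(X, t) = 121 - 1*173 = 121 - 173 = -52)
T(-35) + v(630, -121/(-184) + 325/(-326)) = 2*(-35)² - 52 = 2*1225 - 52 = 2450 - 52 = 2398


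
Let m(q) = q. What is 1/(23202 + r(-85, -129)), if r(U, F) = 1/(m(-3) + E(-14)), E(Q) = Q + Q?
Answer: 31/719261 ≈ 4.3100e-5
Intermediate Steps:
E(Q) = 2*Q
r(U, F) = -1/31 (r(U, F) = 1/(-3 + 2*(-14)) = 1/(-3 - 28) = 1/(-31) = -1/31)
1/(23202 + r(-85, -129)) = 1/(23202 - 1/31) = 1/(719261/31) = 31/719261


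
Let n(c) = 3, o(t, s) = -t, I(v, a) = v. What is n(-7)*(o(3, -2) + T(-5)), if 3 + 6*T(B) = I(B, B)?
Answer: -13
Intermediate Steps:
T(B) = -½ + B/6
n(-7)*(o(3, -2) + T(-5)) = 3*(-1*3 + (-½ + (⅙)*(-5))) = 3*(-3 + (-½ - ⅚)) = 3*(-3 - 4/3) = 3*(-13/3) = -13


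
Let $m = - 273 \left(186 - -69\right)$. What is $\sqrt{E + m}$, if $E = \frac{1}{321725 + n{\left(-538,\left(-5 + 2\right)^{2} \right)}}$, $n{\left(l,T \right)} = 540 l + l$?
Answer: $\frac{2 i \sqrt{16367615804267}}{30667} \approx 263.85 i$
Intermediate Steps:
$n{\left(l,T \right)} = 541 l$
$m = -69615$ ($m = - 273 \left(186 + 69\right) = \left(-273\right) 255 = -69615$)
$E = \frac{1}{30667}$ ($E = \frac{1}{321725 + 541 \left(-538\right)} = \frac{1}{321725 - 291058} = \frac{1}{30667} \approx 3.2608 \cdot 10^{-5}$)
$\sqrt{E + m} = \sqrt{\frac{1}{30667} - 69615} = \sqrt{- \frac{2134883204}{30667}} = \frac{2 i \sqrt{16367615804267}}{30667}$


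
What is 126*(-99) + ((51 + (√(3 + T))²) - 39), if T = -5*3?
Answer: -12474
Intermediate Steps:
T = -15
126*(-99) + ((51 + (√(3 + T))²) - 39) = 126*(-99) + ((51 + (√(3 - 15))²) - 39) = -12474 + ((51 + (√(-12))²) - 39) = -12474 + ((51 + (2*I*√3)²) - 39) = -12474 + ((51 - 12) - 39) = -12474 + (39 - 39) = -12474 + 0 = -12474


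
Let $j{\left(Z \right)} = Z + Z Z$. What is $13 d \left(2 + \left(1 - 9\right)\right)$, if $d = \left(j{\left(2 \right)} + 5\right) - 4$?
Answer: $-546$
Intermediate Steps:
$j{\left(Z \right)} = Z + Z^{2}$
$d = 7$ ($d = \left(2 \left(1 + 2\right) + 5\right) - 4 = \left(2 \cdot 3 + 5\right) - 4 = \left(6 + 5\right) - 4 = 11 - 4 = 7$)
$13 d \left(2 + \left(1 - 9\right)\right) = 13 \cdot 7 \left(2 + \left(1 - 9\right)\right) = 91 \left(2 + \left(1 - 9\right)\right) = 91 \left(2 - 8\right) = 91 \left(-6\right) = -546$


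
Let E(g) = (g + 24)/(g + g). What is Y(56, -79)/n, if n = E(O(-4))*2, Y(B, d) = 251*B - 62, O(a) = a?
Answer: -13994/5 ≈ -2798.8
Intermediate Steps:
E(g) = (24 + g)/(2*g) (E(g) = (24 + g)/((2*g)) = (24 + g)*(1/(2*g)) = (24 + g)/(2*g))
Y(B, d) = -62 + 251*B
n = -5 (n = ((½)*(24 - 4)/(-4))*2 = ((½)*(-¼)*20)*2 = -5/2*2 = -5)
Y(56, -79)/n = (-62 + 251*56)/(-5) = (-62 + 14056)*(-⅕) = 13994*(-⅕) = -13994/5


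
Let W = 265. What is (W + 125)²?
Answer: 152100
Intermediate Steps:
(W + 125)² = (265 + 125)² = 390² = 152100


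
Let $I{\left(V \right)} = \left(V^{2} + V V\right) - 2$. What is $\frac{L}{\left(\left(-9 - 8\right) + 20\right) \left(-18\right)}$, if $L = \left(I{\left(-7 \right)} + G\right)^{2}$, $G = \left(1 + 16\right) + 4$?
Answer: $- \frac{507}{2} \approx -253.5$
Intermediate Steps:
$I{\left(V \right)} = -2 + 2 V^{2}$ ($I{\left(V \right)} = \left(V^{2} + V^{2}\right) - 2 = 2 V^{2} - 2 = -2 + 2 V^{2}$)
$G = 21$ ($G = 17 + 4 = 21$)
$L = 13689$ ($L = \left(\left(-2 + 2 \left(-7\right)^{2}\right) + 21\right)^{2} = \left(\left(-2 + 2 \cdot 49\right) + 21\right)^{2} = \left(\left(-2 + 98\right) + 21\right)^{2} = \left(96 + 21\right)^{2} = 117^{2} = 13689$)
$\frac{L}{\left(\left(-9 - 8\right) + 20\right) \left(-18\right)} = \frac{13689}{\left(\left(-9 - 8\right) + 20\right) \left(-18\right)} = \frac{13689}{\left(-17 + 20\right) \left(-18\right)} = \frac{13689}{3 \left(-18\right)} = \frac{13689}{-54} = 13689 \left(- \frac{1}{54}\right) = - \frac{507}{2}$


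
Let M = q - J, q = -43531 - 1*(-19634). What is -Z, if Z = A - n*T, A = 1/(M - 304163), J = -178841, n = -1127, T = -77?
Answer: 12949075602/149219 ≈ 86779.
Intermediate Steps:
q = -23897 (q = -43531 + 19634 = -23897)
M = 154944 (M = -23897 - 1*(-178841) = -23897 + 178841 = 154944)
A = -1/149219 (A = 1/(154944 - 304163) = 1/(-149219) = -1/149219 ≈ -6.7016e-6)
Z = -12949075602/149219 (Z = -1/149219 - (-1127)*(-77) = -1/149219 - 1*86779 = -1/149219 - 86779 = -12949075602/149219 ≈ -86779.)
-Z = -1*(-12949075602/149219) = 12949075602/149219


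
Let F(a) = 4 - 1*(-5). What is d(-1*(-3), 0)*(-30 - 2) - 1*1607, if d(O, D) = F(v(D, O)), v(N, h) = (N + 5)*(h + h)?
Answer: -1895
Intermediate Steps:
v(N, h) = 2*h*(5 + N) (v(N, h) = (5 + N)*(2*h) = 2*h*(5 + N))
F(a) = 9 (F(a) = 4 + 5 = 9)
d(O, D) = 9
d(-1*(-3), 0)*(-30 - 2) - 1*1607 = 9*(-30 - 2) - 1*1607 = 9*(-32) - 1607 = -288 - 1607 = -1895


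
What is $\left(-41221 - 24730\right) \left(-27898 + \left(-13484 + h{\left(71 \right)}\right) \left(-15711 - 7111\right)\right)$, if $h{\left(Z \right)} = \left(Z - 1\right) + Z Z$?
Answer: $-12600644753308$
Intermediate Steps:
$h{\left(Z \right)} = -1 + Z + Z^{2}$ ($h{\left(Z \right)} = \left(-1 + Z\right) + Z^{2} = -1 + Z + Z^{2}$)
$\left(-41221 - 24730\right) \left(-27898 + \left(-13484 + h{\left(71 \right)}\right) \left(-15711 - 7111\right)\right) = \left(-41221 - 24730\right) \left(-27898 + \left(-13484 + \left(-1 + 71 + 71^{2}\right)\right) \left(-15711 - 7111\right)\right) = - 65951 \left(-27898 + \left(-13484 + \left(-1 + 71 + 5041\right)\right) \left(-22822\right)\right) = - 65951 \left(-27898 + \left(-13484 + 5111\right) \left(-22822\right)\right) = - 65951 \left(-27898 - -191088606\right) = - 65951 \left(-27898 + 191088606\right) = \left(-65951\right) 191060708 = -12600644753308$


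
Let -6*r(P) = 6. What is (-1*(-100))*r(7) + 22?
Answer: -78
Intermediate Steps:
r(P) = -1 (r(P) = -⅙*6 = -1)
(-1*(-100))*r(7) + 22 = -1*(-100)*(-1) + 22 = 100*(-1) + 22 = -100 + 22 = -78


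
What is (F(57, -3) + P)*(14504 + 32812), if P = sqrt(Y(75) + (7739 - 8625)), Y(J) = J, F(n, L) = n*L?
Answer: -8091036 + 47316*I*sqrt(811) ≈ -8.091e+6 + 1.3475e+6*I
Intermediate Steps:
F(n, L) = L*n
P = I*sqrt(811) (P = sqrt(75 + (7739 - 8625)) = sqrt(75 - 886) = sqrt(-811) = I*sqrt(811) ≈ 28.478*I)
(F(57, -3) + P)*(14504 + 32812) = (-3*57 + I*sqrt(811))*(14504 + 32812) = (-171 + I*sqrt(811))*47316 = -8091036 + 47316*I*sqrt(811)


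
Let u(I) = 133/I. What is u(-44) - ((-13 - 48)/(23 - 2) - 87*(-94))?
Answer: -7556581/924 ≈ -8178.1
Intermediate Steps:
u(-44) - ((-13 - 48)/(23 - 2) - 87*(-94)) = 133/(-44) - ((-13 - 48)/(23 - 2) - 87*(-94)) = 133*(-1/44) - (-61/21 + 8178) = -133/44 - (-61*1/21 + 8178) = -133/44 - (-61/21 + 8178) = -133/44 - 1*171677/21 = -133/44 - 171677/21 = -7556581/924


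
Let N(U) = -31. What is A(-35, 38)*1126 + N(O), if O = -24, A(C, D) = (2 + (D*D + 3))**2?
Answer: 2364150695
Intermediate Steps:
A(C, D) = (5 + D**2)**2 (A(C, D) = (2 + (D**2 + 3))**2 = (2 + (3 + D**2))**2 = (5 + D**2)**2)
A(-35, 38)*1126 + N(O) = (5 + 38**2)**2*1126 - 31 = (5 + 1444)**2*1126 - 31 = 1449**2*1126 - 31 = 2099601*1126 - 31 = 2364150726 - 31 = 2364150695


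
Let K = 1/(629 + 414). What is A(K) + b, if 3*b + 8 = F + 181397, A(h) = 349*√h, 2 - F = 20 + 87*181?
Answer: 55208 + 349*√1043/1043 ≈ 55219.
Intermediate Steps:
K = 1/1043 ≈ 0.00095877
F = -15765 (F = 2 - (20 + 87*181) = 2 - (20 + 15747) = 2 - 1*15767 = 2 - 15767 = -15765)
b = 55208 (b = -8/3 + (-15765 + 181397)/3 = -8/3 + (⅓)*165632 = -8/3 + 165632/3 = 55208)
A(K) + b = 349*√(1/1043) + 55208 = 349*(√1043/1043) + 55208 = 349*√1043/1043 + 55208 = 55208 + 349*√1043/1043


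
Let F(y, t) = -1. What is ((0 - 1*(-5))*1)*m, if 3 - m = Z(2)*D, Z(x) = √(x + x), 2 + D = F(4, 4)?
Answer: 45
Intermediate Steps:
D = -3 (D = -2 - 1 = -3)
Z(x) = √2*√x (Z(x) = √(2*x) = √2*√x)
m = 9 (m = 3 - √2*√2*(-3) = 3 - 2*(-3) = 3 - 1*(-6) = 3 + 6 = 9)
((0 - 1*(-5))*1)*m = ((0 - 1*(-5))*1)*9 = ((0 + 5)*1)*9 = (5*1)*9 = 5*9 = 45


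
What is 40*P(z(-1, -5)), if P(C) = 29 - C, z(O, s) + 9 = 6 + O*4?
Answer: 1440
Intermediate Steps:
z(O, s) = -3 + 4*O (z(O, s) = -9 + (6 + O*4) = -9 + (6 + 4*O) = -3 + 4*O)
40*P(z(-1, -5)) = 40*(29 - (-3 + 4*(-1))) = 40*(29 - (-3 - 4)) = 40*(29 - 1*(-7)) = 40*(29 + 7) = 40*36 = 1440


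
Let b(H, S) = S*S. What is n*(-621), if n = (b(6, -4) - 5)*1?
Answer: -6831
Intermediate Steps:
b(H, S) = S²
n = 11 (n = ((-4)² - 5)*1 = (16 - 5)*1 = 11*1 = 11)
n*(-621) = 11*(-621) = -6831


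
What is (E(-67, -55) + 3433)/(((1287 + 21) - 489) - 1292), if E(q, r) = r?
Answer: -3378/473 ≈ -7.1416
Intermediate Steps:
(E(-67, -55) + 3433)/(((1287 + 21) - 489) - 1292) = (-55 + 3433)/(((1287 + 21) - 489) - 1292) = 3378/((1308 - 489) - 1292) = 3378/(819 - 1292) = 3378/(-473) = 3378*(-1/473) = -3378/473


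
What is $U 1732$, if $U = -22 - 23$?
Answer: $-77940$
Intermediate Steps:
$U = -45$ ($U = -22 - 23 = -45$)
$U 1732 = \left(-45\right) 1732 = -77940$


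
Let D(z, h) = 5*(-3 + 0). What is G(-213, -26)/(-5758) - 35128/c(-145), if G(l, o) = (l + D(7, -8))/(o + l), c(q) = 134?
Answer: -12085462322/46101427 ≈ -262.15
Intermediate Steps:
D(z, h) = -15 (D(z, h) = 5*(-3) = -15)
G(l, o) = (-15 + l)/(l + o) (G(l, o) = (l - 15)/(o + l) = (-15 + l)/(l + o))
G(-213, -26)/(-5758) - 35128/c(-145) = ((-15 - 213)/(-213 - 26))/(-5758) - 35128/134 = (-228/(-239))*(-1/5758) - 35128*1/134 = -1/239*(-228)*(-1/5758) - 17564/67 = (228/239)*(-1/5758) - 17564/67 = -114/688081 - 17564/67 = -12085462322/46101427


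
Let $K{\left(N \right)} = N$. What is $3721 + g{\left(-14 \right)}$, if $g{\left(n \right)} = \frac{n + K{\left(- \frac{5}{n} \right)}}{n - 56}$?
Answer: $\frac{3646771}{980} \approx 3721.2$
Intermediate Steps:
$g{\left(n \right)} = \frac{n - \frac{5}{n}}{-56 + n}$ ($g{\left(n \right)} = \frac{n - \frac{5}{n}}{n - 56} = \frac{n - \frac{5}{n}}{-56 + n}$)
$3721 + g{\left(-14 \right)} = 3721 + \frac{-5 + \left(-14\right)^{2}}{\left(-14\right) \left(-56 - 14\right)} = 3721 - \frac{-5 + 196}{14 \left(-70\right)} = 3721 - \left(- \frac{1}{980}\right) 191 = 3721 + \frac{191}{980} = \frac{3646771}{980}$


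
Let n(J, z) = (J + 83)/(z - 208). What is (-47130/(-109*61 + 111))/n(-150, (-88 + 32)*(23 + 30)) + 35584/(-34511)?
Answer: 2575093732408/7558702753 ≈ 340.68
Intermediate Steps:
n(J, z) = (83 + J)/(-208 + z)
(-47130/(-109*61 + 111))/n(-150, (-88 + 32)*(23 + 30)) + 35584/(-34511) = (-47130/(-109*61 + 111))/(((83 - 150)/(-208 + (-88 + 32)*(23 + 30)))) + 35584/(-34511) = (-47130/(-6649 + 111))/((-67/(-208 - 56*53))) + 35584*(-1/34511) = (-47130/(-6538))/((-67/(-208 - 2968))) - 35584/34511 = (-47130*(-1/6538))/((-67/(-3176))) - 35584/34511 = 23565/(3269*((-1/3176*(-67)))) - 35584/34511 = 23565/(3269*(67/3176)) - 35584/34511 = (23565/3269)*(3176/67) - 35584/34511 = 74842440/219023 - 35584/34511 = 2575093732408/7558702753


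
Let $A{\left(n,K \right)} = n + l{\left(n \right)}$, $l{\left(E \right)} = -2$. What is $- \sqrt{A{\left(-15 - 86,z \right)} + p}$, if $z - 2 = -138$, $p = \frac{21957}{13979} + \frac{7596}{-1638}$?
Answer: $- \frac{3 i \sqrt{389202171722}}{181727} \approx - 10.299 i$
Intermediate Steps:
$p = - \frac{557293}{181727}$ ($p = 21957 \cdot \frac{1}{13979} + 7596 \left(- \frac{1}{1638}\right) = \frac{21957}{13979} - \frac{422}{91} = - \frac{557293}{181727} \approx -3.0667$)
$z = -136$ ($z = 2 - 138 = -136$)
$A{\left(n,K \right)} = -2 + n$ ($A{\left(n,K \right)} = n - 2 = -2 + n$)
$- \sqrt{A{\left(-15 - 86,z \right)} + p} = - \sqrt{\left(-2 - 101\right) - \frac{557293}{181727}} = - \sqrt{-103 - \frac{557293}{181727}} = - \sqrt{- \frac{19275174}{181727}} = - \frac{3 i \sqrt{389202171722}}{181727}$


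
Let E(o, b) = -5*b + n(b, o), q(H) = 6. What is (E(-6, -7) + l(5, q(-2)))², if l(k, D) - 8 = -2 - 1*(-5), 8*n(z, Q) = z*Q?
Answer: 42025/16 ≈ 2626.6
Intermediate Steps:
n(z, Q) = Q*z/8 (n(z, Q) = (z*Q)/8 = (Q*z)/8 = Q*z/8)
l(k, D) = 11 (l(k, D) = 8 + (-2 - 1*(-5)) = 8 + (-2 + 5) = 8 + 3 = 11)
E(o, b) = -5*b + b*o/8 (E(o, b) = -5*b + o*b/8 = -5*b + b*o/8)
(E(-6, -7) + l(5, q(-2)))² = ((⅛)*(-7)*(-40 - 6) + 11)² = ((⅛)*(-7)*(-46) + 11)² = (161/4 + 11)² = (205/4)² = 42025/16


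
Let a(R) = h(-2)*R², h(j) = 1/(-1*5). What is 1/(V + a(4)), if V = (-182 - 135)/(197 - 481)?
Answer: -1420/2959 ≈ -0.47989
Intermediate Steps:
V = 317/284 (V = -317/(-284) = -317*(-1/284) = 317/284 ≈ 1.1162)
h(j) = -⅕ (h(j) = 1/(-5) = 1*(-⅕) = -⅕)
a(R) = -R²/5
1/(V + a(4)) = 1/(317/284 - ⅕*4²) = 1/(317/284 - ⅕*16) = 1/(317/284 - 16/5) = 1/(-2959/1420) = -1420/2959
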